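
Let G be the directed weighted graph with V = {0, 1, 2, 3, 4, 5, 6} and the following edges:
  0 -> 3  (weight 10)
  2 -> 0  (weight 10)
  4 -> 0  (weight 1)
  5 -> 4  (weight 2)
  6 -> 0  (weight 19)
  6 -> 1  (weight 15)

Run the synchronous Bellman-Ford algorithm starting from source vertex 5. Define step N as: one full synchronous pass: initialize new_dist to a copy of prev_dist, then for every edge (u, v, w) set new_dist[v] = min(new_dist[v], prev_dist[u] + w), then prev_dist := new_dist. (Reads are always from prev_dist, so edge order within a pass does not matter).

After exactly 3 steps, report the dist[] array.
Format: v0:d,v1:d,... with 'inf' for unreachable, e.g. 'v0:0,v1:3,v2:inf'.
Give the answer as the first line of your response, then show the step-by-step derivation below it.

v0:3,v1:inf,v2:inf,v3:13,v4:2,v5:0,v6:inf

step 1: dist = v0:inf,v1:inf,v2:inf,v3:inf,v4:2,v5:0,v6:inf
step 2: dist = v0:3,v1:inf,v2:inf,v3:inf,v4:2,v5:0,v6:inf
step 3: dist = v0:3,v1:inf,v2:inf,v3:13,v4:2,v5:0,v6:inf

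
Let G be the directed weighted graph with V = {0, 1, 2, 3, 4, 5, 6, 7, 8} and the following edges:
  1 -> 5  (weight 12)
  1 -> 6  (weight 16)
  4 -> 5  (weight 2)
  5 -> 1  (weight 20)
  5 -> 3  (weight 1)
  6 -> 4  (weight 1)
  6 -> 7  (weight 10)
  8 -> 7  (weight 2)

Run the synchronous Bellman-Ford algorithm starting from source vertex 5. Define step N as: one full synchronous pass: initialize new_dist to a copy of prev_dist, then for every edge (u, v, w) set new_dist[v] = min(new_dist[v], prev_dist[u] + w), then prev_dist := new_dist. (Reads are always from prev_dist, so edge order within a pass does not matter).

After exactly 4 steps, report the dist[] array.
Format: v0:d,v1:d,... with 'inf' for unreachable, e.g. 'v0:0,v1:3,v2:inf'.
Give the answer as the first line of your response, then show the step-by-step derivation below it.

v0:inf,v1:20,v2:inf,v3:1,v4:37,v5:0,v6:36,v7:46,v8:inf

step 1: dist = v0:inf,v1:20,v2:inf,v3:1,v4:inf,v5:0,v6:inf,v7:inf,v8:inf
step 2: dist = v0:inf,v1:20,v2:inf,v3:1,v4:inf,v5:0,v6:36,v7:inf,v8:inf
step 3: dist = v0:inf,v1:20,v2:inf,v3:1,v4:37,v5:0,v6:36,v7:46,v8:inf
step 4: dist = v0:inf,v1:20,v2:inf,v3:1,v4:37,v5:0,v6:36,v7:46,v8:inf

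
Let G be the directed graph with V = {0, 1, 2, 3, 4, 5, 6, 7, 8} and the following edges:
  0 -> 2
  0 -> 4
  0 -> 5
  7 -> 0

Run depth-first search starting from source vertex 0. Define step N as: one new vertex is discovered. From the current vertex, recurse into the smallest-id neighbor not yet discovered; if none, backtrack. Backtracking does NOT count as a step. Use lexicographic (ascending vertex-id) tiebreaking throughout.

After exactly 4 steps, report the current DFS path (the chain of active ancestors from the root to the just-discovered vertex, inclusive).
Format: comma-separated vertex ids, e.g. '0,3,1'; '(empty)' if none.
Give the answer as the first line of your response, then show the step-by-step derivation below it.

0,5

step 1: discover 0; path=0; order=0
step 2: discover 2; path=0>2; order=0,2
step 3: discover 4; path=0>4; order=0,2,4
step 4: discover 5; path=0>5; order=0,2,4,5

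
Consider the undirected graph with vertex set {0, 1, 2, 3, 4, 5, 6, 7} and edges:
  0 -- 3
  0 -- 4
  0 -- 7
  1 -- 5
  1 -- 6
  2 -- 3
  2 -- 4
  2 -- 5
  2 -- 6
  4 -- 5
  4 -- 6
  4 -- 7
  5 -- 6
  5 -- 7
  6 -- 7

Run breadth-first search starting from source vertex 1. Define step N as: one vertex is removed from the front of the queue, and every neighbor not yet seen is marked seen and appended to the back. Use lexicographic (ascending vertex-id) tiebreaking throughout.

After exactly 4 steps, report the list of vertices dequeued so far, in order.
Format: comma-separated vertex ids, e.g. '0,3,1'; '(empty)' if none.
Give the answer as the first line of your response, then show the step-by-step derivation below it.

1,5,6,2

step 1: dequeue 1; queue=[5,6]; order=1
step 2: dequeue 5; queue=[6,2,4,7]; order=1,5
step 3: dequeue 6; queue=[2,4,7]; order=1,5,6
step 4: dequeue 2; queue=[4,7,3]; order=1,5,6,2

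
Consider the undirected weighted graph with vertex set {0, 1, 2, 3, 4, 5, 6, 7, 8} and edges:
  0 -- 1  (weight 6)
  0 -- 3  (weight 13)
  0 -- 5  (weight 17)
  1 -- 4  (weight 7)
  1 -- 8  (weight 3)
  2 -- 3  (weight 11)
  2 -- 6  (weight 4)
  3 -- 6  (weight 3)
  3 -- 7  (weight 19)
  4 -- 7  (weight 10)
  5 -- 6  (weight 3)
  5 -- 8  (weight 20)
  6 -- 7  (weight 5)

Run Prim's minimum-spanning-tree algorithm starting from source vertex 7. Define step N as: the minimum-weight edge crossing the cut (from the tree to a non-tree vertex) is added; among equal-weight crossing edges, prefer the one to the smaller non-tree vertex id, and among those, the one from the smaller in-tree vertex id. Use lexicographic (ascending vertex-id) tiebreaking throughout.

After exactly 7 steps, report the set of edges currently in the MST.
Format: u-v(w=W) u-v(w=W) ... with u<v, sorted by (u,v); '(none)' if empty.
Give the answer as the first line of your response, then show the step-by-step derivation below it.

1-4(w=7) 1-8(w=3) 2-6(w=4) 3-6(w=3) 4-7(w=10) 5-6(w=3) 6-7(w=5)

step 1: add edge 6-7 (w=5); MST = {6-7(w=5)}
step 2: add edge 3-6 (w=3); MST = {3-6(w=3) 6-7(w=5)}
step 3: add edge 5-6 (w=3); MST = {3-6(w=3) 5-6(w=3) 6-7(w=5)}
step 4: add edge 2-6 (w=4); MST = {2-6(w=4) 3-6(w=3) 5-6(w=3) 6-7(w=5)}
step 5: add edge 4-7 (w=10); MST = {2-6(w=4) 3-6(w=3) 4-7(w=10) 5-6(w=3) 6-7(w=5)}
step 6: add edge 1-4 (w=7); MST = {1-4(w=7) 2-6(w=4) 3-6(w=3) 4-7(w=10) 5-6(w=3) 6-7(w=5)}
step 7: add edge 1-8 (w=3); MST = {1-4(w=7) 1-8(w=3) 2-6(w=4) 3-6(w=3) 4-7(w=10) 5-6(w=3) 6-7(w=5)}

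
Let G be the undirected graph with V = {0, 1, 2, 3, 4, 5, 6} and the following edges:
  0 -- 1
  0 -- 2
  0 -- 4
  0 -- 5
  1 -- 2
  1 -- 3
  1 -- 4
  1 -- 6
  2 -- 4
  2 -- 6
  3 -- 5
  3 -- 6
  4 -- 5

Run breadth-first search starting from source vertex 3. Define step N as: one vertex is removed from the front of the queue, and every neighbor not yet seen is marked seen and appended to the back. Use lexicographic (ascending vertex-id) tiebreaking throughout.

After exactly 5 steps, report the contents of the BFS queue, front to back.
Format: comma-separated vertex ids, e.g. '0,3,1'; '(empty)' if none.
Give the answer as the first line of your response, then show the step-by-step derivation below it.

2,4

step 1: dequeue 3; queue=[1,5,6]; order=3
step 2: dequeue 1; queue=[5,6,0,2,4]; order=3,1
step 3: dequeue 5; queue=[6,0,2,4]; order=3,1,5
step 4: dequeue 6; queue=[0,2,4]; order=3,1,5,6
step 5: dequeue 0; queue=[2,4]; order=3,1,5,6,0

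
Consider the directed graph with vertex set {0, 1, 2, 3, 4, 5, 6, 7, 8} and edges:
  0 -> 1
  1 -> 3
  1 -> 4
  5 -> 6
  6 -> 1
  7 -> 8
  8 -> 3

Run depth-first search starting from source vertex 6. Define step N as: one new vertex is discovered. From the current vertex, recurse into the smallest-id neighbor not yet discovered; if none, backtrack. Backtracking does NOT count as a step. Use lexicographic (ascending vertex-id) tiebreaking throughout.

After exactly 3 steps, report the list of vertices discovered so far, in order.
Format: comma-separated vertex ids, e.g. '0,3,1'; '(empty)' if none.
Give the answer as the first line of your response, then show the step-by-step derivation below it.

6,1,3

step 1: discover 6; path=6; order=6
step 2: discover 1; path=6>1; order=6,1
step 3: discover 3; path=6>1>3; order=6,1,3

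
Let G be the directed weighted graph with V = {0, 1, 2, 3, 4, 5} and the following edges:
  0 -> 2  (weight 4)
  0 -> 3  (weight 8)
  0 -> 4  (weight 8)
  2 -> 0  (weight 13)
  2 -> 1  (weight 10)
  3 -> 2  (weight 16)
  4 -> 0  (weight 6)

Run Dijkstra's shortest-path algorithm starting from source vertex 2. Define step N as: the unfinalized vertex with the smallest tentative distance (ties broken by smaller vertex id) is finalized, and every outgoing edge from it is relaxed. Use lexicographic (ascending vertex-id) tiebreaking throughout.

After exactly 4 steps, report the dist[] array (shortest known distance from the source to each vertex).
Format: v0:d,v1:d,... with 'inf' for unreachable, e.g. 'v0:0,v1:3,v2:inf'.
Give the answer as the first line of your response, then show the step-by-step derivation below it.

v0:13,v1:10,v2:0,v3:21,v4:21,v5:inf

step 1: dist = v0:13,v1:10,v2:0,v3:inf,v4:inf,v5:inf
step 2: dist = v0:13,v1:10,v2:0,v3:inf,v4:inf,v5:inf
step 3: dist = v0:13,v1:10,v2:0,v3:21,v4:21,v5:inf
step 4: dist = v0:13,v1:10,v2:0,v3:21,v4:21,v5:inf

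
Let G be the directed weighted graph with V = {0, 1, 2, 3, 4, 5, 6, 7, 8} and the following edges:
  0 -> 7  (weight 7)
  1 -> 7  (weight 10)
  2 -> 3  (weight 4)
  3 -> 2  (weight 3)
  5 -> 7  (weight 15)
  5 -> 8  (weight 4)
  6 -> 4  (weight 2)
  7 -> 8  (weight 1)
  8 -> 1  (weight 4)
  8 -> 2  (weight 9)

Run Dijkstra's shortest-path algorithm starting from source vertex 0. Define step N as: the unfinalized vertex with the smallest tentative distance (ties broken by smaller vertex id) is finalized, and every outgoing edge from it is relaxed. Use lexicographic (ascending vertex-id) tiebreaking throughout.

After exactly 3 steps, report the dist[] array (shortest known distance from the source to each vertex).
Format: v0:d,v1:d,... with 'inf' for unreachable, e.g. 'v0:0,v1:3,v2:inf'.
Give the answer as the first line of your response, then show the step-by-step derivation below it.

v0:0,v1:12,v2:17,v3:inf,v4:inf,v5:inf,v6:inf,v7:7,v8:8

step 1: dist = v0:0,v1:inf,v2:inf,v3:inf,v4:inf,v5:inf,v6:inf,v7:7,v8:inf
step 2: dist = v0:0,v1:inf,v2:inf,v3:inf,v4:inf,v5:inf,v6:inf,v7:7,v8:8
step 3: dist = v0:0,v1:12,v2:17,v3:inf,v4:inf,v5:inf,v6:inf,v7:7,v8:8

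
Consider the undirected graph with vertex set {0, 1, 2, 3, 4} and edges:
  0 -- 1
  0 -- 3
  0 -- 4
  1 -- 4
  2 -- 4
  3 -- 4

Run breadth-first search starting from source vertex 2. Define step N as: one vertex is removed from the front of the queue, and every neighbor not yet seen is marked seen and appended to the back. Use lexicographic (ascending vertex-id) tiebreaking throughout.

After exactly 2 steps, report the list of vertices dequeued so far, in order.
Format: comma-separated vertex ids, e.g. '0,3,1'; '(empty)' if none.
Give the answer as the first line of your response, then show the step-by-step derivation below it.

2,4

step 1: dequeue 2; queue=[4]; order=2
step 2: dequeue 4; queue=[0,1,3]; order=2,4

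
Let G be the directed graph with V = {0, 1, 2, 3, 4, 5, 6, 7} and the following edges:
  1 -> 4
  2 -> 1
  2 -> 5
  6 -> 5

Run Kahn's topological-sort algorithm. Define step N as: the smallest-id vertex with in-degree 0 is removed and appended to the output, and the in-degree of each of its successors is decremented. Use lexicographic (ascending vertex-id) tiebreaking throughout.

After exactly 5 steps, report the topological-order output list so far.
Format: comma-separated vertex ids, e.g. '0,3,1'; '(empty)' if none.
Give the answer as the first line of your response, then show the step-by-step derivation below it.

0,2,1,3,4

step 1: output 0; order=[0]; indeg=(0,1,0,0,1,2,0,0)
step 2: output 2; order=[0,2]; indeg=(0,0,0,0,1,1,0,0)
step 3: output 1; order=[0,2,1]; indeg=(0,0,0,0,0,1,0,0)
step 4: output 3; order=[0,2,1,3]; indeg=(0,0,0,0,0,1,0,0)
step 5: output 4; order=[0,2,1,3,4]; indeg=(0,0,0,0,0,1,0,0)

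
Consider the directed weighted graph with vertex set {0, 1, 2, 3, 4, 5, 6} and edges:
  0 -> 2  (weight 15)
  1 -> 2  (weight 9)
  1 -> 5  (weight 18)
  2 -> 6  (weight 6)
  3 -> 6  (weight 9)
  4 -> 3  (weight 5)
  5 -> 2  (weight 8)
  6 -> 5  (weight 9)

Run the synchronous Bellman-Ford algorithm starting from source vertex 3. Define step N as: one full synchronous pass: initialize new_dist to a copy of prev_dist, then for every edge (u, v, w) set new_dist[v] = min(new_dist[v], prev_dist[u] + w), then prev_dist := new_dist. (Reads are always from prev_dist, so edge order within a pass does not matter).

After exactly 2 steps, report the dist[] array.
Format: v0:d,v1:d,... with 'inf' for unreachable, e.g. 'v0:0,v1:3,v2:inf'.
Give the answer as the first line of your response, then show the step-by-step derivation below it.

v0:inf,v1:inf,v2:inf,v3:0,v4:inf,v5:18,v6:9

step 1: dist = v0:inf,v1:inf,v2:inf,v3:0,v4:inf,v5:inf,v6:9
step 2: dist = v0:inf,v1:inf,v2:inf,v3:0,v4:inf,v5:18,v6:9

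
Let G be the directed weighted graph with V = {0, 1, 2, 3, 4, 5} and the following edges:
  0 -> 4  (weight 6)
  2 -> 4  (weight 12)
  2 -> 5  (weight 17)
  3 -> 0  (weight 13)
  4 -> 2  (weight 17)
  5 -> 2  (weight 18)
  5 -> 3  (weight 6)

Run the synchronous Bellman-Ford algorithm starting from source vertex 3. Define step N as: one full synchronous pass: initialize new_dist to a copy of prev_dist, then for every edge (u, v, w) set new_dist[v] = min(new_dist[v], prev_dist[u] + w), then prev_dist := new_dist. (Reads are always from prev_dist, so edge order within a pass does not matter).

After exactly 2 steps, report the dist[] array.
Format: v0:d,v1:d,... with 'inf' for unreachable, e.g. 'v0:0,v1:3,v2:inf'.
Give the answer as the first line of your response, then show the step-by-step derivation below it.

v0:13,v1:inf,v2:inf,v3:0,v4:19,v5:inf

step 1: dist = v0:13,v1:inf,v2:inf,v3:0,v4:inf,v5:inf
step 2: dist = v0:13,v1:inf,v2:inf,v3:0,v4:19,v5:inf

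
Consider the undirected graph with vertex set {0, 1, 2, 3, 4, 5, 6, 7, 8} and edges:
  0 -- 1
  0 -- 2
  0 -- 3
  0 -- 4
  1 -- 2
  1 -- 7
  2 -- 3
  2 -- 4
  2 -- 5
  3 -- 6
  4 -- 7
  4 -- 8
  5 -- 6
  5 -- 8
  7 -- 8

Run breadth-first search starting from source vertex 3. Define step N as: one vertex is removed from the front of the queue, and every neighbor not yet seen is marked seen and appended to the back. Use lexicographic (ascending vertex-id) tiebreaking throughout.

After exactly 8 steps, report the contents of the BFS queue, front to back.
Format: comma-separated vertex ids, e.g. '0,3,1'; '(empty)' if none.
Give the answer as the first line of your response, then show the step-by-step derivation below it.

8

step 1: dequeue 3; queue=[0,2,6]; order=3
step 2: dequeue 0; queue=[2,6,1,4]; order=3,0
step 3: dequeue 2; queue=[6,1,4,5]; order=3,0,2
step 4: dequeue 6; queue=[1,4,5]; order=3,0,2,6
step 5: dequeue 1; queue=[4,5,7]; order=3,0,2,6,1
step 6: dequeue 4; queue=[5,7,8]; order=3,0,2,6,1,4
step 7: dequeue 5; queue=[7,8]; order=3,0,2,6,1,4,5
step 8: dequeue 7; queue=[8]; order=3,0,2,6,1,4,5,7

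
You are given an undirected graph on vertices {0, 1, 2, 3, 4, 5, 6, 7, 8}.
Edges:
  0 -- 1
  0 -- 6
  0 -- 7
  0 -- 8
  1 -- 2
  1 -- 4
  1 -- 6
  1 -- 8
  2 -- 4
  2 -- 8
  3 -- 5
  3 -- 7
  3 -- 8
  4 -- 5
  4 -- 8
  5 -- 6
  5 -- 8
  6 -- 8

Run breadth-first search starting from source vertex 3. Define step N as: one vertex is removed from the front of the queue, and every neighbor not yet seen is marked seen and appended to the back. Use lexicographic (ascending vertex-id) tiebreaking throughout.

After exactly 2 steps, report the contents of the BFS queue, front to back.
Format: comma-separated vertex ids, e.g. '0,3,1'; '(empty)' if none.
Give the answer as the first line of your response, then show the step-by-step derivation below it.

7,8,4,6

step 1: dequeue 3; queue=[5,7,8]; order=3
step 2: dequeue 5; queue=[7,8,4,6]; order=3,5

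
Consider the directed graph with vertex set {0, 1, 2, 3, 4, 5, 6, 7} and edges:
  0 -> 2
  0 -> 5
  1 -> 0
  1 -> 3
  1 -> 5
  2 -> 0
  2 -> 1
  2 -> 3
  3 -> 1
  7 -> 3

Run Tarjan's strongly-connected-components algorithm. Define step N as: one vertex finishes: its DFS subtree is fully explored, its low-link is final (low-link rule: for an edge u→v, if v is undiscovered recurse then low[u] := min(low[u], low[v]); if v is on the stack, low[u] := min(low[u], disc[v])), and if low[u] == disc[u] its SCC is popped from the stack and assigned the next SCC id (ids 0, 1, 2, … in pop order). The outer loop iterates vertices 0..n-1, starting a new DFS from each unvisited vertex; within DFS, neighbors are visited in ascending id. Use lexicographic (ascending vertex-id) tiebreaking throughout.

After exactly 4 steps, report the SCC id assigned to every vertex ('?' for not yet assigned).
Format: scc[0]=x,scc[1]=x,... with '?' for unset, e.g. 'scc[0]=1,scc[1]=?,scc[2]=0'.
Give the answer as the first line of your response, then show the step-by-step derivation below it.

scc[0]=?,scc[1]=?,scc[2]=?,scc[3]=?,scc[4]=?,scc[5]=0,scc[6]=?,scc[7]=?

step 1: low=(low[0]=0,low[1]=0,low[2]=0,low[3]=2,low[4]=?,low[5]=?,low[6]=?,low[7]=?); scc=(scc[0]=?,scc[1]=?,scc[2]=?,scc[3]=?,scc[4]=?,scc[5]=?,scc[6]=?,scc[7]=?)
step 2: low=(low[0]=0,low[1]=0,low[2]=0,low[3]=2,low[4]=?,low[5]=4,low[6]=?,low[7]=?); scc=(scc[0]=?,scc[1]=?,scc[2]=?,scc[3]=?,scc[4]=?,scc[5]=0,scc[6]=?,scc[7]=?)
step 3: low=(low[0]=0,low[1]=0,low[2]=0,low[3]=2,low[4]=?,low[5]=4,low[6]=?,low[7]=?); scc=(scc[0]=?,scc[1]=?,scc[2]=?,scc[3]=?,scc[4]=?,scc[5]=0,scc[6]=?,scc[7]=?)
step 4: low=(low[0]=0,low[1]=0,low[2]=0,low[3]=2,low[4]=?,low[5]=4,low[6]=?,low[7]=?); scc=(scc[0]=?,scc[1]=?,scc[2]=?,scc[3]=?,scc[4]=?,scc[5]=0,scc[6]=?,scc[7]=?)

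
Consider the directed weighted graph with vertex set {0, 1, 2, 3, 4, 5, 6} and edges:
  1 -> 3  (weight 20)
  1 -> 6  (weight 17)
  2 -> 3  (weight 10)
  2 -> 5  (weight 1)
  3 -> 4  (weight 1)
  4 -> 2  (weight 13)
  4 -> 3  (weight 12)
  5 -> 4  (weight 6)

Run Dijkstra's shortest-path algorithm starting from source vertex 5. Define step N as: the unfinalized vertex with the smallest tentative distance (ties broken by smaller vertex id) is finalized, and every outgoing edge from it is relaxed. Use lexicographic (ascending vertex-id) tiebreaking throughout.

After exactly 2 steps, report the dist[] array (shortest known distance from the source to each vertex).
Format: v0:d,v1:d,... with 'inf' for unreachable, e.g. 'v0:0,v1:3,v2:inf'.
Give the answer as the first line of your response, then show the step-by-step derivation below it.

v0:inf,v1:inf,v2:19,v3:18,v4:6,v5:0,v6:inf

step 1: dist = v0:inf,v1:inf,v2:inf,v3:inf,v4:6,v5:0,v6:inf
step 2: dist = v0:inf,v1:inf,v2:19,v3:18,v4:6,v5:0,v6:inf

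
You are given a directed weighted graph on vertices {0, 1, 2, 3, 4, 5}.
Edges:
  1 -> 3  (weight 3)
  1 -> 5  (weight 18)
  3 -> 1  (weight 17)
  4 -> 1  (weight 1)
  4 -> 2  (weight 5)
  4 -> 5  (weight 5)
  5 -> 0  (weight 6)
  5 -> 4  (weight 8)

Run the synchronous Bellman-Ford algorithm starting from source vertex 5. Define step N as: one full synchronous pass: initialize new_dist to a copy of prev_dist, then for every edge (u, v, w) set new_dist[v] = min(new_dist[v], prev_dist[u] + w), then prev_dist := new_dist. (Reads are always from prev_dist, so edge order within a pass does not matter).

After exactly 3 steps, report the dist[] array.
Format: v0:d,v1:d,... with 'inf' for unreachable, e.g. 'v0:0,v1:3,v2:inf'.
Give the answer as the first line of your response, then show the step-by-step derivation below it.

v0:6,v1:9,v2:13,v3:12,v4:8,v5:0

step 1: dist = v0:6,v1:inf,v2:inf,v3:inf,v4:8,v5:0
step 2: dist = v0:6,v1:9,v2:13,v3:inf,v4:8,v5:0
step 3: dist = v0:6,v1:9,v2:13,v3:12,v4:8,v5:0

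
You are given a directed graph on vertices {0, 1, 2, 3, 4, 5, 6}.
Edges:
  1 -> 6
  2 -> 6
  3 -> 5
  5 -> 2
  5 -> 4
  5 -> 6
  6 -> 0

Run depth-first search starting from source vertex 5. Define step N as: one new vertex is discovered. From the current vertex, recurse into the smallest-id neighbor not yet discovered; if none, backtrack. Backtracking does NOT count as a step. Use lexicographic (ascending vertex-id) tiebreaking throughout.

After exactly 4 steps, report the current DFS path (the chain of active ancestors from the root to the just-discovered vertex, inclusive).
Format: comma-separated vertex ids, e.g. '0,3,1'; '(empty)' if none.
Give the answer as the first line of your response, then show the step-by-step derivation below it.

5,2,6,0

step 1: discover 5; path=5; order=5
step 2: discover 2; path=5>2; order=5,2
step 3: discover 6; path=5>2>6; order=5,2,6
step 4: discover 0; path=5>2>6>0; order=5,2,6,0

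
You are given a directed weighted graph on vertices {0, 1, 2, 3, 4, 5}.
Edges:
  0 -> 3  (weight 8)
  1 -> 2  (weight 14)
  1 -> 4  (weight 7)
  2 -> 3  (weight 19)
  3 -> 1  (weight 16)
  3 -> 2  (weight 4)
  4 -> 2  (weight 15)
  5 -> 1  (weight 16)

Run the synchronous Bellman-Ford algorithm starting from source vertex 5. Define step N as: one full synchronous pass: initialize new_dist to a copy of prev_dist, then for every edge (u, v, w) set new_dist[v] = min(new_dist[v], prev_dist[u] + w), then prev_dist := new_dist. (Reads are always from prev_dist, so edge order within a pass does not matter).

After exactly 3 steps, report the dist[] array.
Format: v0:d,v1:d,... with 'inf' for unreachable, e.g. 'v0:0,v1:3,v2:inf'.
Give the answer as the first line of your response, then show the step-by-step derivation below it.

v0:inf,v1:16,v2:30,v3:49,v4:23,v5:0

step 1: dist = v0:inf,v1:16,v2:inf,v3:inf,v4:inf,v5:0
step 2: dist = v0:inf,v1:16,v2:30,v3:inf,v4:23,v5:0
step 3: dist = v0:inf,v1:16,v2:30,v3:49,v4:23,v5:0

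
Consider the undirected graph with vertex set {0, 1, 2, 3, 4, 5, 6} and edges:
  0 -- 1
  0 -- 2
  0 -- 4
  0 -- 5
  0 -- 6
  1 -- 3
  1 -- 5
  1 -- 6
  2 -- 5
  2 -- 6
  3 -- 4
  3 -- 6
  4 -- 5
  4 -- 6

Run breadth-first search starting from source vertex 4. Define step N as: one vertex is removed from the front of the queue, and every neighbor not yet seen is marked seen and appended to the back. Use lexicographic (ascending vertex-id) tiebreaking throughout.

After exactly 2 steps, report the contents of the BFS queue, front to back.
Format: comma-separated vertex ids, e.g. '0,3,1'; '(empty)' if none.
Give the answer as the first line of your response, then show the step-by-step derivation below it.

3,5,6,1,2

step 1: dequeue 4; queue=[0,3,5,6]; order=4
step 2: dequeue 0; queue=[3,5,6,1,2]; order=4,0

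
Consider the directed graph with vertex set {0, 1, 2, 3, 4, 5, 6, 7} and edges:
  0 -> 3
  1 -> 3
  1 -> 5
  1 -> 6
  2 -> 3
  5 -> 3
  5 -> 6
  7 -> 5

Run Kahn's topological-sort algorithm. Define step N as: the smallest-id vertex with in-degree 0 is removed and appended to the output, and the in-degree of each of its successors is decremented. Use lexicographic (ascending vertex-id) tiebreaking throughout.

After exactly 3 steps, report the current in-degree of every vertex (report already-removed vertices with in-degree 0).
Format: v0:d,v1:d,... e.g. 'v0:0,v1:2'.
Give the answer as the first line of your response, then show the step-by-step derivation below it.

v0:0,v1:0,v2:0,v3:1,v4:0,v5:1,v6:1,v7:0

step 1: output 0; order=[0]; indeg=(0,0,0,3,0,2,2,0)
step 2: output 1; order=[0,1]; indeg=(0,0,0,2,0,1,1,0)
step 3: output 2; order=[0,1,2]; indeg=(0,0,0,1,0,1,1,0)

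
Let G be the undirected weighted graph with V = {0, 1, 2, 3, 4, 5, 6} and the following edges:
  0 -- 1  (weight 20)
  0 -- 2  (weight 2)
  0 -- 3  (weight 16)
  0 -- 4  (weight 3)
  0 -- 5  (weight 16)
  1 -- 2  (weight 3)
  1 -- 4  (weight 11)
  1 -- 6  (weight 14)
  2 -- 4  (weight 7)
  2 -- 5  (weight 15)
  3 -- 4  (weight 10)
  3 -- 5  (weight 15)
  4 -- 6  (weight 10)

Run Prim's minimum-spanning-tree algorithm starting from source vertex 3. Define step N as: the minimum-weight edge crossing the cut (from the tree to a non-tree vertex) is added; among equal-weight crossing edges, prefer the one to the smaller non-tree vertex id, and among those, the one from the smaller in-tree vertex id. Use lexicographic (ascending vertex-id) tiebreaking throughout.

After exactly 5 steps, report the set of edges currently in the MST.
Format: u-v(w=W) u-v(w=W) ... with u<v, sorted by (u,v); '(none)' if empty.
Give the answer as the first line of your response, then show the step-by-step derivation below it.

0-2(w=2) 0-4(w=3) 1-2(w=3) 3-4(w=10) 4-6(w=10)

step 1: add edge 3-4 (w=10); MST = {3-4(w=10)}
step 2: add edge 0-4 (w=3); MST = {0-4(w=3) 3-4(w=10)}
step 3: add edge 0-2 (w=2); MST = {0-2(w=2) 0-4(w=3) 3-4(w=10)}
step 4: add edge 1-2 (w=3); MST = {0-2(w=2) 0-4(w=3) 1-2(w=3) 3-4(w=10)}
step 5: add edge 4-6 (w=10); MST = {0-2(w=2) 0-4(w=3) 1-2(w=3) 3-4(w=10) 4-6(w=10)}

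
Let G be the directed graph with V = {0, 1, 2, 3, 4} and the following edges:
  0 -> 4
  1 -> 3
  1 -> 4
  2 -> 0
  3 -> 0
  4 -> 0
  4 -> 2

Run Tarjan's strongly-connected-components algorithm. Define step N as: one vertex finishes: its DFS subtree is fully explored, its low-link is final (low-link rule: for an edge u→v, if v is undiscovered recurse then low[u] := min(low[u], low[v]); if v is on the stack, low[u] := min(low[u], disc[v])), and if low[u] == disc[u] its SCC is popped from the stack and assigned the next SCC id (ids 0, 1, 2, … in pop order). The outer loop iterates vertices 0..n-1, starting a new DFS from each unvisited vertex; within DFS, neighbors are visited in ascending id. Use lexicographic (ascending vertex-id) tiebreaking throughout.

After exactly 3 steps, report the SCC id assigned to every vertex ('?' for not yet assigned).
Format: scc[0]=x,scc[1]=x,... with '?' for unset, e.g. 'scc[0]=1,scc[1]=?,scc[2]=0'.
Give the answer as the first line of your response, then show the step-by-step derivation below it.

scc[0]=0,scc[1]=?,scc[2]=0,scc[3]=?,scc[4]=0

step 1: low=(low[0]=0,low[1]=?,low[2]=0,low[3]=?,low[4]=0); scc=(scc[0]=?,scc[1]=?,scc[2]=?,scc[3]=?,scc[4]=?)
step 2: low=(low[0]=0,low[1]=?,low[2]=0,low[3]=?,low[4]=0); scc=(scc[0]=?,scc[1]=?,scc[2]=?,scc[3]=?,scc[4]=?)
step 3: low=(low[0]=0,low[1]=?,low[2]=0,low[3]=?,low[4]=0); scc=(scc[0]=0,scc[1]=?,scc[2]=0,scc[3]=?,scc[4]=0)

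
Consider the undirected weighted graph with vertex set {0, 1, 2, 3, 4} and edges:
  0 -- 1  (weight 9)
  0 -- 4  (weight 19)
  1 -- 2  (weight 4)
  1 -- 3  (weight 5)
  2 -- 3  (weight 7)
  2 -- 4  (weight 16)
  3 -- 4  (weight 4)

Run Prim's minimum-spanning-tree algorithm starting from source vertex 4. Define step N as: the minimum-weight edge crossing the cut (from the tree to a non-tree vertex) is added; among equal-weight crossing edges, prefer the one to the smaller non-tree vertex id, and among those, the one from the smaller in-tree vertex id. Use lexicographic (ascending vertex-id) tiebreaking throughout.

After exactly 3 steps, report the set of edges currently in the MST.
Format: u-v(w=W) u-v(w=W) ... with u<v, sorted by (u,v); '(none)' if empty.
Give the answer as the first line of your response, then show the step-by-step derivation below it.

1-2(w=4) 1-3(w=5) 3-4(w=4)

step 1: add edge 3-4 (w=4); MST = {3-4(w=4)}
step 2: add edge 1-3 (w=5); MST = {1-3(w=5) 3-4(w=4)}
step 3: add edge 1-2 (w=4); MST = {1-2(w=4) 1-3(w=5) 3-4(w=4)}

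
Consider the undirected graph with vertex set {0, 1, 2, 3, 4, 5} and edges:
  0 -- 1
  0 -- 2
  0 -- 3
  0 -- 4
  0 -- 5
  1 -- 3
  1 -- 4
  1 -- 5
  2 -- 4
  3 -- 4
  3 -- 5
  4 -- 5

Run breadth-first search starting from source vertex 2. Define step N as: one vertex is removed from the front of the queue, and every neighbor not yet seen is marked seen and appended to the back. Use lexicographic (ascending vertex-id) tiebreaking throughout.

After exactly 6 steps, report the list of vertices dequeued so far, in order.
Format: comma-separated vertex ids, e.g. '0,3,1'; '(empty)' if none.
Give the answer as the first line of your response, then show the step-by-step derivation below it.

2,0,4,1,3,5

step 1: dequeue 2; queue=[0,4]; order=2
step 2: dequeue 0; queue=[4,1,3,5]; order=2,0
step 3: dequeue 4; queue=[1,3,5]; order=2,0,4
step 4: dequeue 1; queue=[3,5]; order=2,0,4,1
step 5: dequeue 3; queue=[5]; order=2,0,4,1,3
step 6: dequeue 5; queue=[(empty)]; order=2,0,4,1,3,5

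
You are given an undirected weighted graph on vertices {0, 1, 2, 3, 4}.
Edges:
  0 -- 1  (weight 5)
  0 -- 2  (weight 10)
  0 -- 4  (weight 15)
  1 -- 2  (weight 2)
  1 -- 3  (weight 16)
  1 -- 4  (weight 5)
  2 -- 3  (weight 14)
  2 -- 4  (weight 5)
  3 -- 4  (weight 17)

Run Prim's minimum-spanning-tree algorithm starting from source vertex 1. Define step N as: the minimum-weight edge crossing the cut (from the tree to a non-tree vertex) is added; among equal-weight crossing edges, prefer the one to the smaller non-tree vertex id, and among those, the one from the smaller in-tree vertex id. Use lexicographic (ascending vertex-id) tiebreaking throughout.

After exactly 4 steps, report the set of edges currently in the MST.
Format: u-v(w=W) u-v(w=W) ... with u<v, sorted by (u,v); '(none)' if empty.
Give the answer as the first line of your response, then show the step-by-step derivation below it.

0-1(w=5) 1-2(w=2) 1-4(w=5) 2-3(w=14)

step 1: add edge 1-2 (w=2); MST = {1-2(w=2)}
step 2: add edge 0-1 (w=5); MST = {0-1(w=5) 1-2(w=2)}
step 3: add edge 1-4 (w=5); MST = {0-1(w=5) 1-2(w=2) 1-4(w=5)}
step 4: add edge 2-3 (w=14); MST = {0-1(w=5) 1-2(w=2) 1-4(w=5) 2-3(w=14)}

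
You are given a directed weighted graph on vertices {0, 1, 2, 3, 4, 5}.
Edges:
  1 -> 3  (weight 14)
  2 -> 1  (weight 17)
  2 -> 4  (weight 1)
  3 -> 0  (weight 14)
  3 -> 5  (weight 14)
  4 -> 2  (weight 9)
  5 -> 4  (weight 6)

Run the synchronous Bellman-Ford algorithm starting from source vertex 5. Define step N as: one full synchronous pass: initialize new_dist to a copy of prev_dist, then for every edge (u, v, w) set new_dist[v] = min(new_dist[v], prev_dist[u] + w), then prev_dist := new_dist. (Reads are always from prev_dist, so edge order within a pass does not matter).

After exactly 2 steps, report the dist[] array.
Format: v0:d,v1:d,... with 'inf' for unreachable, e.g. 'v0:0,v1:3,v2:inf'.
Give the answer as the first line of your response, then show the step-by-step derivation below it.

v0:inf,v1:inf,v2:15,v3:inf,v4:6,v5:0

step 1: dist = v0:inf,v1:inf,v2:inf,v3:inf,v4:6,v5:0
step 2: dist = v0:inf,v1:inf,v2:15,v3:inf,v4:6,v5:0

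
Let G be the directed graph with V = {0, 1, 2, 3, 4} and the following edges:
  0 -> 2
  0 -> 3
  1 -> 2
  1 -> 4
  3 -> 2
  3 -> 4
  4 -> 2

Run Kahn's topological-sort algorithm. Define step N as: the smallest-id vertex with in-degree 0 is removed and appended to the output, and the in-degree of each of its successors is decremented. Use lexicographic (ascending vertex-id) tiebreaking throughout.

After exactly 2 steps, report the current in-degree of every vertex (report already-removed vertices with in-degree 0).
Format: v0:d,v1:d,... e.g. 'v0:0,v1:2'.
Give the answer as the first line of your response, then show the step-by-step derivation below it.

v0:0,v1:0,v2:2,v3:0,v4:1

step 1: output 0; order=[0]; indeg=(0,0,3,0,2)
step 2: output 1; order=[0,1]; indeg=(0,0,2,0,1)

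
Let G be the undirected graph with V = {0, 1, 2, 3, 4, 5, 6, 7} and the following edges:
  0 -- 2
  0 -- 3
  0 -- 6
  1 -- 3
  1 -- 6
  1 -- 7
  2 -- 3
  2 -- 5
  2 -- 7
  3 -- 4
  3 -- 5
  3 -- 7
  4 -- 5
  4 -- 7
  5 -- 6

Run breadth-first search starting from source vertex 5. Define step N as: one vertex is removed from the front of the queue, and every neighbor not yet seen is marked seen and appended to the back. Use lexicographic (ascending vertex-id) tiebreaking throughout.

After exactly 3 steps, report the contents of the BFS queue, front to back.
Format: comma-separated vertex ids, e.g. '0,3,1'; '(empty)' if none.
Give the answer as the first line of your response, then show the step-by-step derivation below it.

4,6,0,7,1

step 1: dequeue 5; queue=[2,3,4,6]; order=5
step 2: dequeue 2; queue=[3,4,6,0,7]; order=5,2
step 3: dequeue 3; queue=[4,6,0,7,1]; order=5,2,3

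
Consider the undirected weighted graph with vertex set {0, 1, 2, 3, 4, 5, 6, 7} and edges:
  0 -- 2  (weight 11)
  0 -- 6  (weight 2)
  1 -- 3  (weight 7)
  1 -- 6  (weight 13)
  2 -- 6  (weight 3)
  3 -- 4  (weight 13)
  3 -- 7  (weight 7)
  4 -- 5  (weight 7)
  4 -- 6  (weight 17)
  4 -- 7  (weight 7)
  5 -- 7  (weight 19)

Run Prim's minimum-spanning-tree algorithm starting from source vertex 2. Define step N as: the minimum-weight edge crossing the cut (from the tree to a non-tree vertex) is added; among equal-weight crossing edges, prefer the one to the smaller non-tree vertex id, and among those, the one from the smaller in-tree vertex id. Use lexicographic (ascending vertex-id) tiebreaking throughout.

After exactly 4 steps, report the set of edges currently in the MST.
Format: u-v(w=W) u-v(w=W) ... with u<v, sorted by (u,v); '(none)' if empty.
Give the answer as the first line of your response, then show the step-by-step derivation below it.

0-6(w=2) 1-3(w=7) 1-6(w=13) 2-6(w=3)

step 1: add edge 2-6 (w=3); MST = {2-6(w=3)}
step 2: add edge 0-6 (w=2); MST = {0-6(w=2) 2-6(w=3)}
step 3: add edge 1-6 (w=13); MST = {0-6(w=2) 1-6(w=13) 2-6(w=3)}
step 4: add edge 1-3 (w=7); MST = {0-6(w=2) 1-3(w=7) 1-6(w=13) 2-6(w=3)}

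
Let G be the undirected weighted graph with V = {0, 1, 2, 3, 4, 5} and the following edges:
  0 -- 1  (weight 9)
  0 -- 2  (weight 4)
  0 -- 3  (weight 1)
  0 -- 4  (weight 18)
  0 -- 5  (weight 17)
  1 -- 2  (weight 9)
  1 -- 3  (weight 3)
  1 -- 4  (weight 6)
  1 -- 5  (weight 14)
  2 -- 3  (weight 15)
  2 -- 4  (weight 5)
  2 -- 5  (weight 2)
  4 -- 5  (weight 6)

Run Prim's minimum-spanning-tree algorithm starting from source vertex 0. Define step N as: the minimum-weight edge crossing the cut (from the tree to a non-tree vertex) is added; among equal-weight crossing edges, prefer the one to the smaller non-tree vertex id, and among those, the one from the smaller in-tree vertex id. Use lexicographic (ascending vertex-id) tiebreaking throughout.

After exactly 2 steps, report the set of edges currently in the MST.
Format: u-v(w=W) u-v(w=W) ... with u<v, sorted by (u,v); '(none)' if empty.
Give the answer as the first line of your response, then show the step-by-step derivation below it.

0-3(w=1) 1-3(w=3)

step 1: add edge 0-3 (w=1); MST = {0-3(w=1)}
step 2: add edge 1-3 (w=3); MST = {0-3(w=1) 1-3(w=3)}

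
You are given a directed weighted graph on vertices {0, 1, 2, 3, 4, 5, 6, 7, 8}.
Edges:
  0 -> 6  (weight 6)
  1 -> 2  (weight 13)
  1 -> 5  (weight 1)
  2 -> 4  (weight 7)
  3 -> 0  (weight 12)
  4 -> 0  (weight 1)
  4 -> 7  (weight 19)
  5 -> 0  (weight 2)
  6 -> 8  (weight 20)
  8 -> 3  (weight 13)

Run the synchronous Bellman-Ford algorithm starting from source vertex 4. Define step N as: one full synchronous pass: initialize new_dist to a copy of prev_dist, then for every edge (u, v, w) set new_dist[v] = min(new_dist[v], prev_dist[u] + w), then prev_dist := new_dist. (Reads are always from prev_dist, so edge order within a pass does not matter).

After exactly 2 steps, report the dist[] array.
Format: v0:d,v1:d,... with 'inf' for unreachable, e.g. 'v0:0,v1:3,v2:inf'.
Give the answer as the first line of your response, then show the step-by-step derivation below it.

v0:1,v1:inf,v2:inf,v3:inf,v4:0,v5:inf,v6:7,v7:19,v8:inf

step 1: dist = v0:1,v1:inf,v2:inf,v3:inf,v4:0,v5:inf,v6:inf,v7:19,v8:inf
step 2: dist = v0:1,v1:inf,v2:inf,v3:inf,v4:0,v5:inf,v6:7,v7:19,v8:inf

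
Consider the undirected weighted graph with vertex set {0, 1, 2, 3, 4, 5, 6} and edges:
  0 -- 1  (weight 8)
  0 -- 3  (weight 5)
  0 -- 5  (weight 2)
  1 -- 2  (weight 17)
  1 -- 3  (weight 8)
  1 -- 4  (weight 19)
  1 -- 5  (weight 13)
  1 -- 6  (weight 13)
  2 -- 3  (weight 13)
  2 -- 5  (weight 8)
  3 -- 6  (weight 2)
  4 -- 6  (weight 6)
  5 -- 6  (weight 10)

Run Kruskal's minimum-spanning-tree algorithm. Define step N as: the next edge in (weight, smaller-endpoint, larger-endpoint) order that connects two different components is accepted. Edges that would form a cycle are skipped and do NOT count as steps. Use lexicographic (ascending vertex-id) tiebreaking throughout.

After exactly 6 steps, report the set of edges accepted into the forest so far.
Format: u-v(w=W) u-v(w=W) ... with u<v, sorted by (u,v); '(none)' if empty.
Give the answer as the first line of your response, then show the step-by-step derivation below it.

0-1(w=8) 0-3(w=5) 0-5(w=2) 2-5(w=8) 3-6(w=2) 4-6(w=6)

step 1: add edge 0-5 (w=2); MST = {0-5(w=2)}
step 2: add edge 3-6 (w=2); MST = {0-5(w=2) 3-6(w=2)}
step 3: add edge 0-3 (w=5); MST = {0-3(w=5) 0-5(w=2) 3-6(w=2)}
step 4: add edge 4-6 (w=6); MST = {0-3(w=5) 0-5(w=2) 3-6(w=2) 4-6(w=6)}
step 5: add edge 0-1 (w=8); MST = {0-1(w=8) 0-3(w=5) 0-5(w=2) 3-6(w=2) 4-6(w=6)}
step 6: add edge 2-5 (w=8); MST = {0-1(w=8) 0-3(w=5) 0-5(w=2) 2-5(w=8) 3-6(w=2) 4-6(w=6)}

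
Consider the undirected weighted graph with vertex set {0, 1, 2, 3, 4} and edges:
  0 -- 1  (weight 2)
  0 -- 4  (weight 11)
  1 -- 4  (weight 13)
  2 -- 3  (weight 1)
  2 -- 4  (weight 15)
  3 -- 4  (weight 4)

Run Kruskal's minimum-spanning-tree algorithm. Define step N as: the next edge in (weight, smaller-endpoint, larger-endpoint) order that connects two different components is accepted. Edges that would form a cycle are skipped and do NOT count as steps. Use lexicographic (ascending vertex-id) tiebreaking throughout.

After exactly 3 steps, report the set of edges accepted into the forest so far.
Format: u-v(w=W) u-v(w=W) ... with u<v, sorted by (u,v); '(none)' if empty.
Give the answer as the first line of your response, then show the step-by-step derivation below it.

0-1(w=2) 2-3(w=1) 3-4(w=4)

step 1: add edge 2-3 (w=1); MST = {2-3(w=1)}
step 2: add edge 0-1 (w=2); MST = {0-1(w=2) 2-3(w=1)}
step 3: add edge 3-4 (w=4); MST = {0-1(w=2) 2-3(w=1) 3-4(w=4)}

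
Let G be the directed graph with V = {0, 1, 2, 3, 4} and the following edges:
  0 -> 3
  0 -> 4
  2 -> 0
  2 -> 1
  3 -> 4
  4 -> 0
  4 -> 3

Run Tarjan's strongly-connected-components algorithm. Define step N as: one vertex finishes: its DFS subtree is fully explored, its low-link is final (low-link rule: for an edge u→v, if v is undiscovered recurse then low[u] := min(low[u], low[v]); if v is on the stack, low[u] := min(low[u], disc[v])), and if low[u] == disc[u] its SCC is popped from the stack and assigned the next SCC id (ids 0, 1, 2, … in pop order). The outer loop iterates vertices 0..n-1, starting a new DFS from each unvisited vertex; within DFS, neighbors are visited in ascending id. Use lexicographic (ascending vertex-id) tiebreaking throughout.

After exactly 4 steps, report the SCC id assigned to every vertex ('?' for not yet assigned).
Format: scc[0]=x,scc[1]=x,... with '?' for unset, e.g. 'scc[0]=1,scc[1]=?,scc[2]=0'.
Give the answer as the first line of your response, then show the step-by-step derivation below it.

scc[0]=0,scc[1]=1,scc[2]=?,scc[3]=0,scc[4]=0

step 1: low=(low[0]=0,low[1]=?,low[2]=?,low[3]=1,low[4]=0); scc=(scc[0]=?,scc[1]=?,scc[2]=?,scc[3]=?,scc[4]=?)
step 2: low=(low[0]=0,low[1]=?,low[2]=?,low[3]=0,low[4]=0); scc=(scc[0]=?,scc[1]=?,scc[2]=?,scc[3]=?,scc[4]=?)
step 3: low=(low[0]=0,low[1]=?,low[2]=?,low[3]=0,low[4]=0); scc=(scc[0]=0,scc[1]=?,scc[2]=?,scc[3]=0,scc[4]=0)
step 4: low=(low[0]=0,low[1]=3,low[2]=?,low[3]=0,low[4]=0); scc=(scc[0]=0,scc[1]=1,scc[2]=?,scc[3]=0,scc[4]=0)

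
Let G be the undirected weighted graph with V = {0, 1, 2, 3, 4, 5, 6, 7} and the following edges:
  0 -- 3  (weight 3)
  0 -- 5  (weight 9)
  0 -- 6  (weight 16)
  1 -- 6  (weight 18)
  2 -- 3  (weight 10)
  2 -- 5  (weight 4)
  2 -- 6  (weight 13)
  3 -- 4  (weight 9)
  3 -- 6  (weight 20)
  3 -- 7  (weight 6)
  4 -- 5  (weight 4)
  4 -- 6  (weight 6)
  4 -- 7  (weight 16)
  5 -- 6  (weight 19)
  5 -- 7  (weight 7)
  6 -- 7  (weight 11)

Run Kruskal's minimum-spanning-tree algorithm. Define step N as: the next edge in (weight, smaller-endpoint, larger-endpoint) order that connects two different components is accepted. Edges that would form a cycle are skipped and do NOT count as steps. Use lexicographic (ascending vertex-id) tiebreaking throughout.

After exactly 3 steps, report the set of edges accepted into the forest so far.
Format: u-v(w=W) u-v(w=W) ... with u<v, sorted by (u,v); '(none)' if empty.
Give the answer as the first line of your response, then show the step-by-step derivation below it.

0-3(w=3) 2-5(w=4) 4-5(w=4)

step 1: add edge 0-3 (w=3); MST = {0-3(w=3)}
step 2: add edge 2-5 (w=4); MST = {0-3(w=3) 2-5(w=4)}
step 3: add edge 4-5 (w=4); MST = {0-3(w=3) 2-5(w=4) 4-5(w=4)}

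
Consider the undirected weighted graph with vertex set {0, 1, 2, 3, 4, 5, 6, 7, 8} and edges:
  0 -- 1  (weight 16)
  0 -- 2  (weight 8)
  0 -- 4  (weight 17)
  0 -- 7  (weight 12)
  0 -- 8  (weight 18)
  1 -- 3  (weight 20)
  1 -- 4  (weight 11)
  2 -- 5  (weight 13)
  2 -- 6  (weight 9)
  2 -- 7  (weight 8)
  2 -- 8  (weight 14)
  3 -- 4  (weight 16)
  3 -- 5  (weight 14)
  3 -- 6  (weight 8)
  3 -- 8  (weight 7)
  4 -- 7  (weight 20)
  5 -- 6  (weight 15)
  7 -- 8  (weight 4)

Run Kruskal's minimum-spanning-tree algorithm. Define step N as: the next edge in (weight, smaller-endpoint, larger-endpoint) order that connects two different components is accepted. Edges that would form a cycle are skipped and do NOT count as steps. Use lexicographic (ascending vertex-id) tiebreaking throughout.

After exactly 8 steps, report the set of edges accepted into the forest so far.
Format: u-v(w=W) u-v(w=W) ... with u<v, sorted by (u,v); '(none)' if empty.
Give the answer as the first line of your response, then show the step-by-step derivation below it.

0-1(w=16) 0-2(w=8) 1-4(w=11) 2-5(w=13) 2-7(w=8) 3-6(w=8) 3-8(w=7) 7-8(w=4)

step 1: add edge 7-8 (w=4); MST = {7-8(w=4)}
step 2: add edge 3-8 (w=7); MST = {3-8(w=7) 7-8(w=4)}
step 3: add edge 0-2 (w=8); MST = {0-2(w=8) 3-8(w=7) 7-8(w=4)}
step 4: add edge 2-7 (w=8); MST = {0-2(w=8) 2-7(w=8) 3-8(w=7) 7-8(w=4)}
step 5: add edge 3-6 (w=8); MST = {0-2(w=8) 2-7(w=8) 3-6(w=8) 3-8(w=7) 7-8(w=4)}
step 6: add edge 1-4 (w=11); MST = {0-2(w=8) 1-4(w=11) 2-7(w=8) 3-6(w=8) 3-8(w=7) 7-8(w=4)}
step 7: add edge 2-5 (w=13); MST = {0-2(w=8) 1-4(w=11) 2-5(w=13) 2-7(w=8) 3-6(w=8) 3-8(w=7) 7-8(w=4)}
step 8: add edge 0-1 (w=16); MST = {0-1(w=16) 0-2(w=8) 1-4(w=11) 2-5(w=13) 2-7(w=8) 3-6(w=8) 3-8(w=7) 7-8(w=4)}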